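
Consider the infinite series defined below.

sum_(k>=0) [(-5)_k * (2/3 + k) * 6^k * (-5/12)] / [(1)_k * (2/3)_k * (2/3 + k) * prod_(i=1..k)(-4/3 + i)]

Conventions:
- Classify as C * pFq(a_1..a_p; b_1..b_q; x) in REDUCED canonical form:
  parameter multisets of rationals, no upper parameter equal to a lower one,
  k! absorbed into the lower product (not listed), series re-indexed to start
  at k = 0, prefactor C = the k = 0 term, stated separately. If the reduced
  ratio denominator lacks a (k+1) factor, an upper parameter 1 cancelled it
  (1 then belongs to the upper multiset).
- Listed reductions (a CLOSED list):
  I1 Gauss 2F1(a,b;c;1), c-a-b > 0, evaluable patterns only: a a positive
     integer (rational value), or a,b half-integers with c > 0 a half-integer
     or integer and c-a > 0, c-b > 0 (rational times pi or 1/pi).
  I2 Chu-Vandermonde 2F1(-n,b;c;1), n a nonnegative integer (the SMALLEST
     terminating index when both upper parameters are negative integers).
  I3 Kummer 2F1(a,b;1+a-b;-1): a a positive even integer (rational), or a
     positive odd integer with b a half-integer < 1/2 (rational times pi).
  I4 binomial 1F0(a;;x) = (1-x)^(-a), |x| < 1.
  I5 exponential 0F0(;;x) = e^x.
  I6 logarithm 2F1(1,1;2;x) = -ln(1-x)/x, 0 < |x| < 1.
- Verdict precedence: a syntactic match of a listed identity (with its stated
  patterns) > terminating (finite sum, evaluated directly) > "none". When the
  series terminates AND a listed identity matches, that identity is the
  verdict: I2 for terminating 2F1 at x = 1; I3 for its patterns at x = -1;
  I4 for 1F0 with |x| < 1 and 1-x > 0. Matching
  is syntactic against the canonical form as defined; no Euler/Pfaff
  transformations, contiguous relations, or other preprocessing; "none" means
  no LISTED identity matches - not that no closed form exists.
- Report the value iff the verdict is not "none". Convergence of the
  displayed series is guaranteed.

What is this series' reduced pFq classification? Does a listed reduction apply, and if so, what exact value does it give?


With C = -5/12: the canonical form is 1F2(-5; -1/3, 2/3; 6). Verdict: terminating - the sum ends at index 5 because -5 is a negative integer; exact evaluation follows. Its exact value is -14355281/406560.

First insight: t_0 being -5/12, striking the common factor k + 2/3 reduces the term (C = -5/12).
Step ratio: r(k) = 6 * (k-5) / [(k-1/3) (k+2/3) (k+1)] - poly over poly, x = 6 from leading terms; C = -5/12 at k = 0.


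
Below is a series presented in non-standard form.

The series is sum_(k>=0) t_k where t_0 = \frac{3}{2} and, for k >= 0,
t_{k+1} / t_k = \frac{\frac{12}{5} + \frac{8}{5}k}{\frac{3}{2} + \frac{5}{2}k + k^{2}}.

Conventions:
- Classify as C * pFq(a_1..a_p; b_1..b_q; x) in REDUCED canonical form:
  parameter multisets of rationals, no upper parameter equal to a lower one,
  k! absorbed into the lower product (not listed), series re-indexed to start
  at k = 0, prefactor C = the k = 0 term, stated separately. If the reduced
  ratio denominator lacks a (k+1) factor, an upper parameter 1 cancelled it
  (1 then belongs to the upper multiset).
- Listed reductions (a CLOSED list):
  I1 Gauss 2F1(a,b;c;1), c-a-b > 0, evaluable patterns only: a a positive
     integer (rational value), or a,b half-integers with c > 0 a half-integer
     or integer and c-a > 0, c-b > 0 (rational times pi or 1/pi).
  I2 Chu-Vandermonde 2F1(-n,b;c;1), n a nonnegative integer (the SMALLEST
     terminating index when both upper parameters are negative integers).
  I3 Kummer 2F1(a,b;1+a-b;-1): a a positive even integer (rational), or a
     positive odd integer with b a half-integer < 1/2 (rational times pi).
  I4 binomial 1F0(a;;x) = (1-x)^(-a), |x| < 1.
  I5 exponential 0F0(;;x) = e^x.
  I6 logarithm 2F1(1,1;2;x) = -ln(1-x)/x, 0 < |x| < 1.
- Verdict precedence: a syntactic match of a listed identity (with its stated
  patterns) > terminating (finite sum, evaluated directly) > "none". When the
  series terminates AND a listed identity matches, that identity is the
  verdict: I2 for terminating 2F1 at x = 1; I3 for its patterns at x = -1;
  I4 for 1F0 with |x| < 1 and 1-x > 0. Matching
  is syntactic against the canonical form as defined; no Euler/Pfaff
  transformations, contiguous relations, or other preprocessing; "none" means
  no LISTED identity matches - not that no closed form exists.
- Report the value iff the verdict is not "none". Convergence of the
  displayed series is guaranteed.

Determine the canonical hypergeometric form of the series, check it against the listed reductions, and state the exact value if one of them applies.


Prefactor \frac{3}{2}, argument \frac{8}{5}: 0F0 with upper {-} over lower {-}. Verdict: exponential (I5) applies (the 0F0 exponential series at x = \frac{8}{5}). Sum: \frac{3}{2} \cdot e^{\frac{8}{5}}.

First insight: t_0 being \frac{3}{2}, the expanded ratio factors over Q; prefactor 3/2, roots give parameters.
Adjacent-term ratio: r(k) = \frac{8}{5} * 1 / [(k+1)] - rational in k, leading ratio \frac{8}{5}; with t_0 = \frac{3}{2}, classification follows.


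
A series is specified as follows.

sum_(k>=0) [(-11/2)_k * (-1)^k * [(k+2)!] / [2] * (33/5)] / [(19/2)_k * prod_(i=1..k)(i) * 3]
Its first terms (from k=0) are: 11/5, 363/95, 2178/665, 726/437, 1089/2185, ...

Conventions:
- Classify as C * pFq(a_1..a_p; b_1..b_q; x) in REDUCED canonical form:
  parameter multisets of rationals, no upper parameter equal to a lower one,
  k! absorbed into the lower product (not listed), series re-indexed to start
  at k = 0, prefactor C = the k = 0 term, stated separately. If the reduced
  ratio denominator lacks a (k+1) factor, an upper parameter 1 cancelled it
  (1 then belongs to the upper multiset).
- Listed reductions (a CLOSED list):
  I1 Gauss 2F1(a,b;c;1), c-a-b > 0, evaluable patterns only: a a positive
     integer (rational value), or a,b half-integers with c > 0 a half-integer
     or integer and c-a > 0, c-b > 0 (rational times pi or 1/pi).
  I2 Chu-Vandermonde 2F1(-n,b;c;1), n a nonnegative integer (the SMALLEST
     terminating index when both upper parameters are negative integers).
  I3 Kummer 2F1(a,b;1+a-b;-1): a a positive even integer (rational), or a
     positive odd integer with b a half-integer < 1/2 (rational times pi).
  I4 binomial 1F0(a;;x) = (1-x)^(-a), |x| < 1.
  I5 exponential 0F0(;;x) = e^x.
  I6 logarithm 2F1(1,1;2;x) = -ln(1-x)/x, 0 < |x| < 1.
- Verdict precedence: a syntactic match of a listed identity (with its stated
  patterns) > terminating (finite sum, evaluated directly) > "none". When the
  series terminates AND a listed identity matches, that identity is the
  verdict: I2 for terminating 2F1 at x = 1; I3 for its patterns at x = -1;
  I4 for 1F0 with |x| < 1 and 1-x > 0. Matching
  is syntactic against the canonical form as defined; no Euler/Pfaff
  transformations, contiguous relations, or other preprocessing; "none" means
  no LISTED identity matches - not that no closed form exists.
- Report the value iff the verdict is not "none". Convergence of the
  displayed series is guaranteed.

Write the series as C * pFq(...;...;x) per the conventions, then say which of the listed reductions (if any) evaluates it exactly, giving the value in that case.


x = -1 here; the reduced form reads 2F1, upper {-11/2, 3}, lower {19/2}, C = 11/5. Verdict: Kummer (I3) fires (x = -1; c = 19/2 equals 1+a-b for upper {-11/2, 3}: listed pattern). Its exact value is (240669/65536) * pi.

Key step: from the first term 11/5: the constant factors (C = 11/5) combine into one prefactor.
Consecutive-term ratio: r(k) = (-1) * (k-11/2) (k+3) / [(k+19/2) (k+1)] - rational in k, leading ratio (-1); with t_0 = 11/5, classification follows.


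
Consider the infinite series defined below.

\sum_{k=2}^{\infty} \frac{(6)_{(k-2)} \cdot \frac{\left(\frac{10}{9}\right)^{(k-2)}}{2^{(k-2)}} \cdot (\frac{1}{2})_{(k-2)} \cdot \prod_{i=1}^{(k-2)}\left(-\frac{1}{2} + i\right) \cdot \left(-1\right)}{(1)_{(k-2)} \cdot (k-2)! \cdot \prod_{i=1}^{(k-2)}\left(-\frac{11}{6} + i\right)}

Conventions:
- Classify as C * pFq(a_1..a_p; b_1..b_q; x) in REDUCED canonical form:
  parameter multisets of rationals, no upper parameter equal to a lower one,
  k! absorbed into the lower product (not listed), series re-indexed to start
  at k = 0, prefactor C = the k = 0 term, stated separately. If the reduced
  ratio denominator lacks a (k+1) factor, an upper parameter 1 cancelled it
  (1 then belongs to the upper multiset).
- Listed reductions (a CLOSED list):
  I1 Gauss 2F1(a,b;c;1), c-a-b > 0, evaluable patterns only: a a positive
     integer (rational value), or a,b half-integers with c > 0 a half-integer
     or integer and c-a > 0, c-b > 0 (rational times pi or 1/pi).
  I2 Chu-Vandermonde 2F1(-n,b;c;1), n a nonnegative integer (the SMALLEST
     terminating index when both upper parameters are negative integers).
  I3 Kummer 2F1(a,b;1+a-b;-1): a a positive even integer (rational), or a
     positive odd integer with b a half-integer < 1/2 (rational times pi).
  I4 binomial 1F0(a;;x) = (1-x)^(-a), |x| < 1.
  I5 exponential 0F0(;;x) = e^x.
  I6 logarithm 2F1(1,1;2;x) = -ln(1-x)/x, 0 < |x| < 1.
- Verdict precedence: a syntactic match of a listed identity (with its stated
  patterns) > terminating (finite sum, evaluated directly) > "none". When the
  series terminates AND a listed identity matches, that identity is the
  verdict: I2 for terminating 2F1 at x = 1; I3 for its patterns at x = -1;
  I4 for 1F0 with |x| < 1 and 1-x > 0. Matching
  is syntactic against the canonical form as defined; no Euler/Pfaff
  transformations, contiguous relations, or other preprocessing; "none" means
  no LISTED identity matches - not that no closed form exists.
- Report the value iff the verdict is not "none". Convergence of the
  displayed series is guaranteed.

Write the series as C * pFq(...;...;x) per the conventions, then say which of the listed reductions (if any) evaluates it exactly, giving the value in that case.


The tell: from the first term -1: the two k-th powers (C = -1, x = 5/9) combine into one argument.
Ratio: r(k) = \frac{5}{9} * (k+\frac{1}{2}) (k+\frac{1}{2}) (k+6) / [(k-\frac{5}{6}) (k+1) (k+1)] - rational; roots negated = parameters, x = \frac{5}{9}, C = -1.

x = \frac{5}{9} here; the reduced form reads 3F2, upper {\frac{1}{2}, \frac{1}{2}, 6}, lower {-\frac{5}{6}, 1}, C = -1. Verdict: none - this 3F2 at x = \frac{5}{9} matches no listed pattern, and upper {\frac{1}{2}, \frac{1}{2}, 6} holds no stopper.


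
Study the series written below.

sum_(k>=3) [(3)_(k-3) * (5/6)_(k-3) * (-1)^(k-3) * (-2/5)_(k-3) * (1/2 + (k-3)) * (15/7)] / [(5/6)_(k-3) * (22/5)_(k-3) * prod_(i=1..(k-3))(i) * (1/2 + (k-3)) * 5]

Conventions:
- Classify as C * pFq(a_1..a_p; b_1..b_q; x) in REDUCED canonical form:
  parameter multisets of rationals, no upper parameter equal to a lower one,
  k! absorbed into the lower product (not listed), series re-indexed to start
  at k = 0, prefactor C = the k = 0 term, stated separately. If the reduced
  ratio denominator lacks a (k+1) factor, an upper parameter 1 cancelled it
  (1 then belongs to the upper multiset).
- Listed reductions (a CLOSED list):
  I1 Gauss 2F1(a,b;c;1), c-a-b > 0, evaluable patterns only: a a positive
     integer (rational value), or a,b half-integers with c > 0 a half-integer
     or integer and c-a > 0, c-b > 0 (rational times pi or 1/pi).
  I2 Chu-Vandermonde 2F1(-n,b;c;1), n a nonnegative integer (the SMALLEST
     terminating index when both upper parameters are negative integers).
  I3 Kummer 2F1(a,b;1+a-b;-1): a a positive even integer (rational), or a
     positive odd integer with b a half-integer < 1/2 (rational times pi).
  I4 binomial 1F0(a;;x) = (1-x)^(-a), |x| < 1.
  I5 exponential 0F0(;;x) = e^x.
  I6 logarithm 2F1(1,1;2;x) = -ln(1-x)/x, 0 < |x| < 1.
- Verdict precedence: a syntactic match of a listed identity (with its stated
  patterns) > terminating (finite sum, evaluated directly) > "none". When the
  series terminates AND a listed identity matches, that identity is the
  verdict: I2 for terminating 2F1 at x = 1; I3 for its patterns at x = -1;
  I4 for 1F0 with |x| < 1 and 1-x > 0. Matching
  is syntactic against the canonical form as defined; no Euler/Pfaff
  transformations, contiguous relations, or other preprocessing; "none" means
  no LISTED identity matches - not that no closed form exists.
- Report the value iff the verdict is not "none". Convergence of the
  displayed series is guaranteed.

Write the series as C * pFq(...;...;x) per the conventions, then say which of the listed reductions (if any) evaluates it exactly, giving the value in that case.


x = -1 here; the reduced form reads 2F1, upper {-2/5, 3}, lower {22/5}, C = 3/7. Verdict: none - this 2F1 at x = -1 matches no listed pattern, and upper {-2/5, 3} holds no stopper.

Key step: x = (-1) and striking the common factor k + 1/2 reduces the term (prefactor 3/7).
Adjacent-term ratio: r(k) = (-1) * (k-2/5) (k+3) / [(k+22/5) (k+1)] - rational; roots negated = parameters, x = (-1), C = 3/7.


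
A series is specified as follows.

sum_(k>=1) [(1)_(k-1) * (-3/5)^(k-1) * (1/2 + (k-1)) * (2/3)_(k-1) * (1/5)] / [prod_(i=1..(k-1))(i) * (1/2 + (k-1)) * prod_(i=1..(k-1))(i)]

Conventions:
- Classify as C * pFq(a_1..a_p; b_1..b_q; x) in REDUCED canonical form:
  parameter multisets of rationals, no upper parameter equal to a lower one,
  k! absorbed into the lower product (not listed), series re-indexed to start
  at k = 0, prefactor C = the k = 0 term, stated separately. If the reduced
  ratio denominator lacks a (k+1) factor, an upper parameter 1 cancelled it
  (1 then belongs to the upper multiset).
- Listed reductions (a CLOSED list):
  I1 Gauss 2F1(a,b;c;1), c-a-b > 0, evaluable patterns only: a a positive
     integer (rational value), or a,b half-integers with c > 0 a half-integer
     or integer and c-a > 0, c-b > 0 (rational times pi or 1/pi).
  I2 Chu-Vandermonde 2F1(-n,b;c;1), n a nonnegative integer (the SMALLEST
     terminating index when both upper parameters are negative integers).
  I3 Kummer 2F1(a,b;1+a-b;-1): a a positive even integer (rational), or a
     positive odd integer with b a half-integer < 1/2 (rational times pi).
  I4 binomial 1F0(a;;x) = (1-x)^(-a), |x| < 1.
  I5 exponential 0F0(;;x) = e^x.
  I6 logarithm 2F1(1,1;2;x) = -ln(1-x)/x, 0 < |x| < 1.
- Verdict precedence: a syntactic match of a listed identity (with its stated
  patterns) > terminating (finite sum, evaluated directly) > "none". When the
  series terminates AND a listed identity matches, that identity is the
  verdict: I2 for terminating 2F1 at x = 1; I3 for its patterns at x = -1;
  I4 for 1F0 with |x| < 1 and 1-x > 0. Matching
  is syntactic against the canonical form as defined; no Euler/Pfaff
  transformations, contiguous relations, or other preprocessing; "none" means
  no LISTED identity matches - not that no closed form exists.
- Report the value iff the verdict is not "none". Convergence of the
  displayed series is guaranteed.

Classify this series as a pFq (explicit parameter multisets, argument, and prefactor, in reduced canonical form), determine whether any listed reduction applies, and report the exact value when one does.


Classification (C = 1/5): 1F0 with upper {2/3}, lower {-}, argument x = -3/5. Verdict (x = -3/5): binomial (I4) applies (the 1F0 binomial series: exponent -2/3, x = -3/5). Hence: (1/5) * (8/5)^(-2/3).

Key observation: x = (-3/5) and the parameter 1 appears in both the upper and lower lists and cancels (alongside the other common factor).
Step ratio: r(k) = (-3/5) * (k+2/3) / [(k+1)] - rational; roots negated = parameters, x = (-3/5), C = 1/5.


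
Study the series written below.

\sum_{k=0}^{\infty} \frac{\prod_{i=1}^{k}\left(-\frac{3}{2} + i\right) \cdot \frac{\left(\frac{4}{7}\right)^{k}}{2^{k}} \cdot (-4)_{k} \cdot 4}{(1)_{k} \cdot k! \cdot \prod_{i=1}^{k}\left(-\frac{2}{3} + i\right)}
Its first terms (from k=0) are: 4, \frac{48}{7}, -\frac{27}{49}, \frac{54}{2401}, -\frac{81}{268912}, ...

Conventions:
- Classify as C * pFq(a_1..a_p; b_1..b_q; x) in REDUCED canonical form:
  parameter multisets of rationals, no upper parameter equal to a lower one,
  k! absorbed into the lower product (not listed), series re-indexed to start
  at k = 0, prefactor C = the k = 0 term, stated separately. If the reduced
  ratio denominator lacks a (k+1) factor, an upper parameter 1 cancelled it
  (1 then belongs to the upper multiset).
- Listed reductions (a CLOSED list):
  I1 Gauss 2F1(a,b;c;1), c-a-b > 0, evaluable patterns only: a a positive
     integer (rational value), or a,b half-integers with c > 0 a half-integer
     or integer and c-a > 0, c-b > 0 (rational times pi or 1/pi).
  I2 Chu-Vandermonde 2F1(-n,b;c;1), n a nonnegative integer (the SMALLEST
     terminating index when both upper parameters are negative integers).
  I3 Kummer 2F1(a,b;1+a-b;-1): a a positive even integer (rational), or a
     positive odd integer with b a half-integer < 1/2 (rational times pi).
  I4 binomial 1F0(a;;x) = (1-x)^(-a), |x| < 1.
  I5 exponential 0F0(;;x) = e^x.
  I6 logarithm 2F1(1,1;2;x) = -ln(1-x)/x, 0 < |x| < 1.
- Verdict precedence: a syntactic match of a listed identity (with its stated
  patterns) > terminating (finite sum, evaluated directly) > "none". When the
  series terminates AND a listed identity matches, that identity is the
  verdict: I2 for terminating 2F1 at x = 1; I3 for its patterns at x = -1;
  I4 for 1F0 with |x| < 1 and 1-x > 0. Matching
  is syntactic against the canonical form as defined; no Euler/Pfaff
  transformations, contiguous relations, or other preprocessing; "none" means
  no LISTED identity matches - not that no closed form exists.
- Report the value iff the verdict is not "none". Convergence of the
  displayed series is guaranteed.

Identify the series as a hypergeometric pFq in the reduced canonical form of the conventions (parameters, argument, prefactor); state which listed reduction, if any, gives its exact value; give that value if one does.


x = \frac{2}{7} here; the reduced form reads 2F2, upper {-4, -\frac{1}{2}}, lower {\frac{1}{3}, 1}, C = 4. Verdict: terminating - upper parameter -4 makes this a finite sum (last index 4), evaluated exactly. Hence: \frac{2777407}{268912}.

Structural cue: x = \frac{2}{7} and the running product (C = 4, x = 2/7) telescopes to a rising factorial.
Ratio: r(k) = \frac{2}{7} * (k-4) (k-\frac{1}{2}) / [(k+\frac{1}{3}) (k+1) (k+1)] - rational; roots negated = parameters, x = \frac{2}{7}, C = 4.


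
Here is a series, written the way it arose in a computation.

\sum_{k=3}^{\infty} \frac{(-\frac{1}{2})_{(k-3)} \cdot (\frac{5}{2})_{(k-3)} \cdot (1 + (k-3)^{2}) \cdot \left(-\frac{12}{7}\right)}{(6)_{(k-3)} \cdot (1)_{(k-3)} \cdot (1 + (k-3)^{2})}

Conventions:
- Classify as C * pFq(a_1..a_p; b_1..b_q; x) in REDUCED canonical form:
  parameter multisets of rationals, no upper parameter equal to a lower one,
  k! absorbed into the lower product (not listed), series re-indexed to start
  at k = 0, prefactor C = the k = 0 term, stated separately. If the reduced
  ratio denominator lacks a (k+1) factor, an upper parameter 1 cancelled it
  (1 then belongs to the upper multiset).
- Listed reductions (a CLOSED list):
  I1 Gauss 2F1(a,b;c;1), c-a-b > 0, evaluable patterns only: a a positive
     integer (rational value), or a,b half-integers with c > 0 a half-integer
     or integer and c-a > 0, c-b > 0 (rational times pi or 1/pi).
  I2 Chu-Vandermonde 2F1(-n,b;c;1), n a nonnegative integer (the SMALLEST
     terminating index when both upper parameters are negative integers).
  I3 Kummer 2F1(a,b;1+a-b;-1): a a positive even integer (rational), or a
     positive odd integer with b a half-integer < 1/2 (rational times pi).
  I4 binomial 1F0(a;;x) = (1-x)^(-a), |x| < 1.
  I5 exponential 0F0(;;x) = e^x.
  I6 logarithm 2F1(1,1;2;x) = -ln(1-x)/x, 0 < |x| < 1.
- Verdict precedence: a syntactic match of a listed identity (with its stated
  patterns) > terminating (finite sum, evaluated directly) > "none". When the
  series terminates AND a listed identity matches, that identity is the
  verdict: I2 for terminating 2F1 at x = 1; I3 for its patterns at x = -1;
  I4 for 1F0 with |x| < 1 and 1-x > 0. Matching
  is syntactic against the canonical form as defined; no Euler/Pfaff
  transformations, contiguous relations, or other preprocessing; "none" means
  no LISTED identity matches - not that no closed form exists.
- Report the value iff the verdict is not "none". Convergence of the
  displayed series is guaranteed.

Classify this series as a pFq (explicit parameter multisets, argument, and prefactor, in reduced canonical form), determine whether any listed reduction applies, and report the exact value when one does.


Structural cue: t_0 = -\frac{12}{7} here, and (1)_k (C = -12/7) is k! itself.
Adjacent-term ratio: r(k) = 1 * (k-\frac{1}{2}) (k+\frac{5}{2}) / [(k+6) (k+1)] - poly over poly, x = 1 from leading terms; C = -\frac{12}{7} at k = 0.

Classification (C = -\frac{12}{7}): 2F1 with upper {-\frac{1}{2}, \frac{5}{2}}, lower {6}, argument x = 1. Verdict: this is Gauss's theorem I1 (half-integer case) (x = 1; upper {-\frac{1}{2}, \frac{5}{2}} half-integers, c = 6 in the evaluable pattern). Its exact value is \left(-\frac{32768}{8085}\right) / \pi.


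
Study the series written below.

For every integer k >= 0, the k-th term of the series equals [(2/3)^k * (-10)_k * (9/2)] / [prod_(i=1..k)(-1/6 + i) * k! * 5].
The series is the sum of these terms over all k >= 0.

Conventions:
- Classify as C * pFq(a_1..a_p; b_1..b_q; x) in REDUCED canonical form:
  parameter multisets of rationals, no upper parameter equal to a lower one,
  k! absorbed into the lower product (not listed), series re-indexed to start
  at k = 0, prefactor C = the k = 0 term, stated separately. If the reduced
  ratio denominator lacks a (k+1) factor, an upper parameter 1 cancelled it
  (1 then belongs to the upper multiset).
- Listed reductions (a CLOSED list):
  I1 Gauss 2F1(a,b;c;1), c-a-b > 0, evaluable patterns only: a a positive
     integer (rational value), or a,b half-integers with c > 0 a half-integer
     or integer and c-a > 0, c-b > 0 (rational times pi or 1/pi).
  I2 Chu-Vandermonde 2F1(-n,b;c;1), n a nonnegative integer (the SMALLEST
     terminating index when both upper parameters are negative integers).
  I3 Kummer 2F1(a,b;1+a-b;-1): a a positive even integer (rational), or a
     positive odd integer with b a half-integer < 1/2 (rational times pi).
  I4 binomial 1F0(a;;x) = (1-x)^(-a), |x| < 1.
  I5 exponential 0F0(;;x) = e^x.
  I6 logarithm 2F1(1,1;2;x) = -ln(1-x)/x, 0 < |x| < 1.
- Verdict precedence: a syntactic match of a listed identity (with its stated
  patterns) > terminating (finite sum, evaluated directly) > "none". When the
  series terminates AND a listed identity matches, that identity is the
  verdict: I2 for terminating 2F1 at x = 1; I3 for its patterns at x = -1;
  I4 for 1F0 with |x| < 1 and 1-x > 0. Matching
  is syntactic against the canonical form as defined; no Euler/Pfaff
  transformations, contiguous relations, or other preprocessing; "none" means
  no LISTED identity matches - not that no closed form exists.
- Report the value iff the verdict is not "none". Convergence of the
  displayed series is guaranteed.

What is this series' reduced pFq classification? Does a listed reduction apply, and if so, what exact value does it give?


Reduced: x = 2/3, 1F1, upper = {-10}, lower = {5/6}, C = 9/10. Verdict: terminating - upper parameter -10 makes this a finite sum (last index 10), evaluated exactly. Hence: 466757823879/1315270516771750.

First insight: with t_0 = 9/10, the constant factors (C = 9/10) combine into one prefactor.
Consecutive-term ratio: r(k) = (2/3) * (k-10) / [(k+5/6) (k+1)] - rational in k, leading ratio (2/3); with t_0 = 9/10, classification follows.


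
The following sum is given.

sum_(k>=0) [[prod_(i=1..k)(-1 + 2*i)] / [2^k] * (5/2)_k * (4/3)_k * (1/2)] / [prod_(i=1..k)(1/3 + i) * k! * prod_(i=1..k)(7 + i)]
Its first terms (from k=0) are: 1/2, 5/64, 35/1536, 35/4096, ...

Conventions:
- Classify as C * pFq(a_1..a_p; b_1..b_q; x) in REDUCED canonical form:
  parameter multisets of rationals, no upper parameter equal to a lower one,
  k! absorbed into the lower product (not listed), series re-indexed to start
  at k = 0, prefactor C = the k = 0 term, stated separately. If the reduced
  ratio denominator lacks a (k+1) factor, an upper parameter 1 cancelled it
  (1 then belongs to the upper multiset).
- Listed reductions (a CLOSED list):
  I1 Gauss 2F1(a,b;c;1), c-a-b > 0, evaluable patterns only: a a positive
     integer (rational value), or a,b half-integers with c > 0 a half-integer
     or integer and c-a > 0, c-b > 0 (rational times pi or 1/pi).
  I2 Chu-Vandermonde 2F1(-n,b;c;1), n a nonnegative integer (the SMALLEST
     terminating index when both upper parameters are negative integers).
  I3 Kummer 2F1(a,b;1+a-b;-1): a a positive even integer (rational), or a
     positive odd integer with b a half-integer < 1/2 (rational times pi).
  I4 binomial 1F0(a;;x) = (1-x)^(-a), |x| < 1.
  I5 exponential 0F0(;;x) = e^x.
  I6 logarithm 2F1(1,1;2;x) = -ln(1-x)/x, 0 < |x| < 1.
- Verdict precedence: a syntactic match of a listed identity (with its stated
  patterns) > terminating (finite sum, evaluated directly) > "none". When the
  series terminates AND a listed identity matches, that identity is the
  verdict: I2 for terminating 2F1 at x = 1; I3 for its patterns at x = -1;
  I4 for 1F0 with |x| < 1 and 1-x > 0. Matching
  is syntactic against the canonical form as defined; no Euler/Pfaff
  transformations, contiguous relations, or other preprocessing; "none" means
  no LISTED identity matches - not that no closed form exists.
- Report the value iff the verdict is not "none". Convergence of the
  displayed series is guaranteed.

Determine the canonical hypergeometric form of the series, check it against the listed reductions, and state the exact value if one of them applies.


Classification (C = 1/2): 2F1 with upper {1/2, 5/2}, lower {8}, argument x = 1. Verdict: this is the half-integer Gauss pattern (I1) (x = 1; upper {1/2, 5/2} half-integers, c = 8 in the evaluable pattern). Value: (262144/135135) / pi.

First insight: from the first term 1/2: the parameter 4/3 appears in both the upper and lower lists and cancels.
Ratio: r(k) = 1 * (k+1/2) (k+5/2) / [(k+8) (k+1)] - poly over poly, x = 1 from leading terms; C = 1/2 at k = 0.


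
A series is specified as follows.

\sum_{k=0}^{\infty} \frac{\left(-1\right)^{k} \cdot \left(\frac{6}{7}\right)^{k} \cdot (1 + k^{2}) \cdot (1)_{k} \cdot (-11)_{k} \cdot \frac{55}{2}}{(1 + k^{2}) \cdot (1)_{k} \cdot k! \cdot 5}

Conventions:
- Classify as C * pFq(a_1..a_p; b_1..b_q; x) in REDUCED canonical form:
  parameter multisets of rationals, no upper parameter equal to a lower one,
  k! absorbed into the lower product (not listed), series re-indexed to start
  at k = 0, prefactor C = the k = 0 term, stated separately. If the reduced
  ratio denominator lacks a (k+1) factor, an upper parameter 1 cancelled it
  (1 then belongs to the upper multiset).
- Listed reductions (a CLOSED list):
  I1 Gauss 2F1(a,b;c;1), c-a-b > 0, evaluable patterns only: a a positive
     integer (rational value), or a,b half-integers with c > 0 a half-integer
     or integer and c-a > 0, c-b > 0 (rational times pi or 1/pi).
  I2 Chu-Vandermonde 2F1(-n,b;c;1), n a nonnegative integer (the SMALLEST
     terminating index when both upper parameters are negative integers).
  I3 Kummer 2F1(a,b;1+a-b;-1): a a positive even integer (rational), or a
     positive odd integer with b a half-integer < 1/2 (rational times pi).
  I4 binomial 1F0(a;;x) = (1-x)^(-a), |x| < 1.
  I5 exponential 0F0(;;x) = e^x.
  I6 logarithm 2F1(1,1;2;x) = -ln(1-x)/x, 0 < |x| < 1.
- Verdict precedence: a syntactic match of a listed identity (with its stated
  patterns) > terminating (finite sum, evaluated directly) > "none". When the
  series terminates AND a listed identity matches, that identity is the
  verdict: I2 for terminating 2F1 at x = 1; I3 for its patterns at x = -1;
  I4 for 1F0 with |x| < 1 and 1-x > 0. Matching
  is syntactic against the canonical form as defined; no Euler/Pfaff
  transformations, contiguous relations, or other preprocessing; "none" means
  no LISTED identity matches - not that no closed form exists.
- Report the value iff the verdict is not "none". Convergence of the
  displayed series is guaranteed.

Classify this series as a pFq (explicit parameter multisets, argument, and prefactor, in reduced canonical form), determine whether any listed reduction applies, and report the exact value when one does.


Classification (C = \frac{11}{2}): 1F0 with upper {-11}, lower {-}, argument x = -\frac{6}{7}. Verdict at x = -\frac{6}{7}: the binomial series (I4) matches (the 1F0 binomial series: exponent 11, x = -\frac{6}{7}). Value: \frac{19713764334407}{3954653486}.

Structural cue: t_0 being \frac{11}{2}, the parameter 1 appears in both the upper and lower lists and cancels (alongside the other common factor).
Ratio: r(k) = -\frac{6}{7} * (k-11) / [(k+1)] ; factor over Q: parameters, x = -\frac{6}{7}, and C = \frac{11}{2}.


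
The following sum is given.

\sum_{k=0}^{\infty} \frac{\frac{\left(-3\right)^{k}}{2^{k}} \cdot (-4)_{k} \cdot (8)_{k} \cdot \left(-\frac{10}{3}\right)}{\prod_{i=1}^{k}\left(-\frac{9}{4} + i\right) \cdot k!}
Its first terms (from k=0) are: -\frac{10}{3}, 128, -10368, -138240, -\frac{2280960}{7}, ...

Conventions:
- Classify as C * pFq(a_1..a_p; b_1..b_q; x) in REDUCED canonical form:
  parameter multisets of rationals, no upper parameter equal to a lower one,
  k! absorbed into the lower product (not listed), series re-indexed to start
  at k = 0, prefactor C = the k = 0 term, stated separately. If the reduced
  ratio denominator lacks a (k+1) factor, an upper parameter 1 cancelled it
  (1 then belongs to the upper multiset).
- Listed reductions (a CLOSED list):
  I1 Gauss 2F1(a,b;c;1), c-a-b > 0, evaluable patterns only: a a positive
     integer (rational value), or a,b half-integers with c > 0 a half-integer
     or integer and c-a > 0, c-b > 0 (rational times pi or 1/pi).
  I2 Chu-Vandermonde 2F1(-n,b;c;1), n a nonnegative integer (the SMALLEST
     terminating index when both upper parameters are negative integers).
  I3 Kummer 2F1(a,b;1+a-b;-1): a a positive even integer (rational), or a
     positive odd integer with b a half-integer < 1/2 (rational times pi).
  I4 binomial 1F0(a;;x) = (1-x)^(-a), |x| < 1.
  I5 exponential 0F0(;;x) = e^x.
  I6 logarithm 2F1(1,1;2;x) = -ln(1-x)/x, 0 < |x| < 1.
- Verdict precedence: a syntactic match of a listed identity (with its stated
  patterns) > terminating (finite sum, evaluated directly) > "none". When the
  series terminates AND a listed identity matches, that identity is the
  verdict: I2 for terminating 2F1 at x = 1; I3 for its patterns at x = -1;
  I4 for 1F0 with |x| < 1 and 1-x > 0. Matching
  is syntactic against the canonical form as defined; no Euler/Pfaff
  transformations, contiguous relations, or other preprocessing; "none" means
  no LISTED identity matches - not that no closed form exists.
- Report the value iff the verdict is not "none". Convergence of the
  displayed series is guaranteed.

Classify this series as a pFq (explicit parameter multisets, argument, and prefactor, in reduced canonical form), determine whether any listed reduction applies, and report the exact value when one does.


At argument -\frac{3}{2}: a 2F1 with upper {-4, 8}, lower {-\frac{5}{4}}, scaled by C = -\frac{10}{3}. Verdict: terminating - no listed pattern fits, but -4 in the upper list cuts the series at k = 4; direct evaluation. Value: -\frac{9961030}{21}.

The tell: x = -\frac{3}{2} and the two geometric factors (C = -10/3) combine into one argument.
Adjacent-term ratio: r(k) = -\frac{3}{2} * (k-4) (k+8) / [(k-\frac{5}{4}) (k+1)] - rational in k. x = -\frac{3}{2}; t_0 = -\frac{10}{3}; negate the roots.


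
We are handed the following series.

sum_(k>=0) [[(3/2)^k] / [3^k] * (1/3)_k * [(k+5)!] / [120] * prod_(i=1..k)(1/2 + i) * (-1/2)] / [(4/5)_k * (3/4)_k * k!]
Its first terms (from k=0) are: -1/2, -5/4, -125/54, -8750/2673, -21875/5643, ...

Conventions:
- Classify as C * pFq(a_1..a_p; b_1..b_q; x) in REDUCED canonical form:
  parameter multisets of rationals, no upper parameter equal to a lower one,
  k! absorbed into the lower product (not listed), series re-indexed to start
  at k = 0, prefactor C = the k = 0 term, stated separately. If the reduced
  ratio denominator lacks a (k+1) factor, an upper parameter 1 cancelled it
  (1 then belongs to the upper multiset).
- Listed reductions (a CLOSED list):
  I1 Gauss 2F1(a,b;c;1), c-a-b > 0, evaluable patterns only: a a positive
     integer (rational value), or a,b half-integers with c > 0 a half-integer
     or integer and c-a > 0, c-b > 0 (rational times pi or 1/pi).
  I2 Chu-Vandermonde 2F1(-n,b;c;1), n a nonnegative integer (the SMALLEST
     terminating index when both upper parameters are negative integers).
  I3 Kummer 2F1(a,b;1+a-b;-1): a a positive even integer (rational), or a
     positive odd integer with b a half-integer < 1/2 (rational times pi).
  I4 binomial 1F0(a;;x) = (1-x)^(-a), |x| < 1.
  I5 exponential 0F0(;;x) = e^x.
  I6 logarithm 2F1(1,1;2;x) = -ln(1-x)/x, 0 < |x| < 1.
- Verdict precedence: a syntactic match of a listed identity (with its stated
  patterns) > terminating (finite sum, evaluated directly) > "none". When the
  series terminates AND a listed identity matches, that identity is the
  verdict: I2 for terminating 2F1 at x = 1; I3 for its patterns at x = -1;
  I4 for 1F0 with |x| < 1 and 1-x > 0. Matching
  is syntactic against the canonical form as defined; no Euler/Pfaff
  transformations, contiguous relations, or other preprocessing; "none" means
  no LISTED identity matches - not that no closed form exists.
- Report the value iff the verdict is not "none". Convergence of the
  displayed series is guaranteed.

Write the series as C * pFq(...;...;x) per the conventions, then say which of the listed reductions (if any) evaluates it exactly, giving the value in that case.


Reduced: x = 1/2, 3F2, upper = {1/3, 3/2, 6}, lower = {3/4, 4/5}, C = -1/2. Verdict: none. Every listed pattern misses the 3F2 form at 1/2, upper {1/3, 3/2, 6}.

Key observation: x = (1/2) and the factorial ratio (C = -1/2, x = 1/2) (k+a-1)!/(a-1)! is a rising factorial (a)_k.
Adjacent-term ratio: r(k) = (1/2) * (k+1/3) (k+3/2) (k+6) / [(k+3/4) (k+4/5) (k+1)] - rational; roots negated = parameters, x = (1/2), C = -1/2.


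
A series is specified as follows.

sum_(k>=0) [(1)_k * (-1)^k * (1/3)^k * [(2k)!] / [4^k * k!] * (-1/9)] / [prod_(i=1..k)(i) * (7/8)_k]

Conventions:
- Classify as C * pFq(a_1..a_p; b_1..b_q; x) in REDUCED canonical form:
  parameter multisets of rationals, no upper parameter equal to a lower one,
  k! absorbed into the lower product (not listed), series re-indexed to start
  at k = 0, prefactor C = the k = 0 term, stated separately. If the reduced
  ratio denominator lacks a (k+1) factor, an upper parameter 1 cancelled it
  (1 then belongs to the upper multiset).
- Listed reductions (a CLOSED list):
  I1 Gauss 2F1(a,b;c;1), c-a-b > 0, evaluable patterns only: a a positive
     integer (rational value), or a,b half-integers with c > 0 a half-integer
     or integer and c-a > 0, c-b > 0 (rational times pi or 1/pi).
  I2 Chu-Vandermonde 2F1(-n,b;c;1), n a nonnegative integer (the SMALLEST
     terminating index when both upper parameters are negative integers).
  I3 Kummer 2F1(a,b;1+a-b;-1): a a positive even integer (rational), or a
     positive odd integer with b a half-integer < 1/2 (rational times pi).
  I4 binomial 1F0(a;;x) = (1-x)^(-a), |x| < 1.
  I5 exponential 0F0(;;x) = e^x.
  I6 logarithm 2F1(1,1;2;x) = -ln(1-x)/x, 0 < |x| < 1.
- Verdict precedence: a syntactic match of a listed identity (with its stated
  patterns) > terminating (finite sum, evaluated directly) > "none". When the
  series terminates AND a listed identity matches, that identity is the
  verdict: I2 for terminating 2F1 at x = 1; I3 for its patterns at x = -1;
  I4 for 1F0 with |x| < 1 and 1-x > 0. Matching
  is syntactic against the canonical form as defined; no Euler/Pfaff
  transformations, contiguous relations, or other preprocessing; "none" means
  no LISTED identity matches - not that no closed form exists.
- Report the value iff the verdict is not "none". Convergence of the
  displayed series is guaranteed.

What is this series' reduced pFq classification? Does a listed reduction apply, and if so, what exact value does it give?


Canonical form: C = -1/9 times 2F1 with upper {1/2, 1}, lower {7/8}, x = -1/3. Verdict: none - at argument -1/3 the multisets {1/2, 1} ; {7/8} match no listed identity.

Key step: with t_0 = -1/9, the product of the first k integers (C = -1/9, x = -1/3) is k!.
Step ratio: r(k) = (-1/3) * (k+1/2) (k+1) / [(k+7/8) (k+1)] - rational in k. x = (-1/3); t_0 = -1/9; negate the roots.


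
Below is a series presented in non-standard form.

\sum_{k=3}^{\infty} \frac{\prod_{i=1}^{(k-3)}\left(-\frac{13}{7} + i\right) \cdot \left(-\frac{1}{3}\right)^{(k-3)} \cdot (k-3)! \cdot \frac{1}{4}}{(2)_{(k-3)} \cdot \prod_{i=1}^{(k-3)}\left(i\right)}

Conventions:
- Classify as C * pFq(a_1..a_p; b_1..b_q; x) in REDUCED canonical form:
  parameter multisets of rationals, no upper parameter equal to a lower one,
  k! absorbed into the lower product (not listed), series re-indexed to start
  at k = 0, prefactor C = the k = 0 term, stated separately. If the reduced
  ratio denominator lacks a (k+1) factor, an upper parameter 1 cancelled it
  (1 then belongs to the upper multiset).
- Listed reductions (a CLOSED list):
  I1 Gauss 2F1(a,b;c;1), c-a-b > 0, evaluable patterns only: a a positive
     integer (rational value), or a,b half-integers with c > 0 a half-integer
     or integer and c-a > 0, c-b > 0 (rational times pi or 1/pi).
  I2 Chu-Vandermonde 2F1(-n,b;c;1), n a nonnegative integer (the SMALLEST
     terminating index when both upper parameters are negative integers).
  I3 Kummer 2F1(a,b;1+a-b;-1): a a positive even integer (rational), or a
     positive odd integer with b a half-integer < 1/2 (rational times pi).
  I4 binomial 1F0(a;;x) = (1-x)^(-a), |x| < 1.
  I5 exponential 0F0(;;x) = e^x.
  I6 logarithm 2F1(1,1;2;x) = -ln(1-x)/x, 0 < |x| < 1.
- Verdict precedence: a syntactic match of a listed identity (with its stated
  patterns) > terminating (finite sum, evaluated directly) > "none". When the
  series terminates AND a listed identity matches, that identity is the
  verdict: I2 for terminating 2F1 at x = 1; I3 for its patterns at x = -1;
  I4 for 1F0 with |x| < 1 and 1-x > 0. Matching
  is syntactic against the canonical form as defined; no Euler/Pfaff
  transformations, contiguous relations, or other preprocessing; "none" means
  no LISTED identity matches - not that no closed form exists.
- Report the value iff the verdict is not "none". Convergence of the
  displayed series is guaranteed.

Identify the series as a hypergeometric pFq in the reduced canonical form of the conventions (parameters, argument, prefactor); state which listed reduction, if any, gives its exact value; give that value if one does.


Key step: t_0 being \frac{1}{4}, the product of the first k integers (prefactor 1/4) is k!.
Term ratio: r(k) = -\frac{1}{3} * (k-\frac{6}{7}) (k+1) / [(k+2) (k+1)] - rational; roots negated = parameters, x = -\frac{1}{3}, C = \frac{1}{4}.

At argument -\frac{1}{3}: a 2F1 with upper {-\frac{6}{7}, 1}, lower {2}, scaled by C = \frac{1}{4}. Verdict: none. A 2F1 with upper {-\frac{6}{7}, 1} fits none of I1-I6 at x = -\frac{1}{3}; the sum runs forever.


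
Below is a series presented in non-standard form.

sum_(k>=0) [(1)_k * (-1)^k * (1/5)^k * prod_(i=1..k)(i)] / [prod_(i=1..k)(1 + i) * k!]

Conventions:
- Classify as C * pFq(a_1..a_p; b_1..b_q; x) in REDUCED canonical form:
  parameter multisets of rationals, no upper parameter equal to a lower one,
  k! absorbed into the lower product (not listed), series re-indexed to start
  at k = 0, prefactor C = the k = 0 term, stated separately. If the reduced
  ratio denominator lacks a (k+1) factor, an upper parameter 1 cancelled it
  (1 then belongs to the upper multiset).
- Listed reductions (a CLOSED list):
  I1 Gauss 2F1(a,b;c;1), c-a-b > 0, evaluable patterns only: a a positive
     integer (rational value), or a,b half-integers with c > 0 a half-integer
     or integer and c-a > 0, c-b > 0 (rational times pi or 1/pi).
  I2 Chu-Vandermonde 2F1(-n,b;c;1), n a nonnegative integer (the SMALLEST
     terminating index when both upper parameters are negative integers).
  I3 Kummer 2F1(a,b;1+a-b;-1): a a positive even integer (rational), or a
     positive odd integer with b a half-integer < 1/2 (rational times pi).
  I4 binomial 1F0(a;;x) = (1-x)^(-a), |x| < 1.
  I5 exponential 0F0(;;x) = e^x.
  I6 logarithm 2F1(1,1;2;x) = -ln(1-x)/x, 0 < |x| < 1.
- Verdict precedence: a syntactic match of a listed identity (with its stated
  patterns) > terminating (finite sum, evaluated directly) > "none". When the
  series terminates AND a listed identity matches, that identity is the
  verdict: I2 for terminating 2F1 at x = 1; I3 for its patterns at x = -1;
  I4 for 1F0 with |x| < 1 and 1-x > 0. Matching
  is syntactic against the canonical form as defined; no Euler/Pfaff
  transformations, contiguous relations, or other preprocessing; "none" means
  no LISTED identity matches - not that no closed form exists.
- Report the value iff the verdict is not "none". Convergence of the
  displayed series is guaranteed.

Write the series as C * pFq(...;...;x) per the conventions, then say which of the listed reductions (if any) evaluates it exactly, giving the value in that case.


The series (x = -1/5) is 2F1: upper {1, 1}, lower {2}, prefactor 1. Verdict: logarithm (I6) applies (the logarithm: parameters (1,1;2), x = -1/5). Exact value: 5 * ln(6/5).

Structural cue: t_0 = 1 here, and the running product (C = 1, x = -1/5) telescopes to a rising factorial.
Adjacent-term ratio: r(k) = (-1/5) * (k+1) (k+1) / [(k+2) (k+1)] - rational; roots negated = parameters, x = (-1/5), C = 1.
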